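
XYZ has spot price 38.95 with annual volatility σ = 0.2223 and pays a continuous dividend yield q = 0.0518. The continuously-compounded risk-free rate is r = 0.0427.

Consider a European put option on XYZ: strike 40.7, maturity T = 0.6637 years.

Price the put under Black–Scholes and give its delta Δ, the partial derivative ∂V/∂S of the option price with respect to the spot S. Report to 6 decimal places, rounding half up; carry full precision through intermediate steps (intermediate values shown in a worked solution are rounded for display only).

σ√T = 0.2223·√0.6637 = 0.181103
d₁ = (ln(S/K) + (r−q+σ²/2)T) / (σ√T) = (ln(38.95/40.7) + (0.0427−0.0518+0.2223²/2)·0.6637) / 0.181103 = (-0.043949 + 0.010359) / 0.181103 = -0.185474
d₂ = d₁ − σ√T = -0.185474 − 0.181103 = -0.366577
e^{−rT} = 0.972058
e^{−qT} = 0.966205
N(−d₁) = 0.573571,  N(−d₂) = 0.643033
Put price V = K·e^{−rT}·N(−d₂) − S·e^{−qT}·N(−d₁) = 25.440142 − 21.585594 = 3.854548
Δ = −e^{−qT}·N(−d₁) = -0.554187

price = 3.854548
Δ = -0.554187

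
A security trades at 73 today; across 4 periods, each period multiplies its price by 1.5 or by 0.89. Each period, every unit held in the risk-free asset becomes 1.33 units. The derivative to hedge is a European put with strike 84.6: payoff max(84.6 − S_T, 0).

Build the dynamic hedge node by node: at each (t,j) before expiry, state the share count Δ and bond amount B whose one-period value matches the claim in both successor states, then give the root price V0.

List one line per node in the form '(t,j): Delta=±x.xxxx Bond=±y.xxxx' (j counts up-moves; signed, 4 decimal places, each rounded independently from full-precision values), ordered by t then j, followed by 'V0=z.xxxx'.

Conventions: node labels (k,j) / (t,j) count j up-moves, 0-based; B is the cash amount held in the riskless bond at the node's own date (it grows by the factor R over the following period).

Under the risk-neutral measure, an up-move has probability p* = (R−d)/(u−d) = 0.7213 and values discount at R = 1.33.
Expiry values: V(4,0)=38.7982, V(4,1)=7.4059, V(4,2)=0.0000, V(4,3)=0.0000, V(4,4)=0.0000
(3,0): S=51.4627. Δ = (V_up−V_dn)/(S_up−S_dn) = (7.4059−38.7982)/(77.1941−45.8018) = -1.0000. V = [p*·7.4059 + (1−p*)·38.7982]/1.33 = 12.1463. B = V − Δ·S = 63.6090.
(3,1): S=86.7349. Δ = (V_up−V_dn)/(S_up−S_dn) = (0.0000−7.4059)/(130.1024−77.1941) = -0.1400. V = [p*·0.0000 + (1−p*)·7.4059]/1.33 = 1.5518. B = V − Δ·S = 13.6926.
(3,2): S=146.1825. Δ = (V_up−V_dn)/(S_up−S_dn) = (0.0000−0.0000)/(219.2738−130.1024) = 0.0000. V = [p*·0.0000 + (1−p*)·0.0000]/1.33 = 0.0000. B = V − Δ·S = 0.0000.
(3,3): S=246.3750. Δ = (V_up−V_dn)/(S_up−S_dn) = (0.0000−0.0000)/(369.5625−219.2738) = 0.0000. V = [p*·0.0000 + (1−p*)·0.0000]/1.33 = 0.0000. B = V − Δ·S = 0.0000.
(2,0): S=57.8233. Δ = (V_up−V_dn)/(S_up−S_dn) = (1.5518−12.1463)/(86.7349−51.4627) = -0.3004. V = [p*·1.5518 + (1−p*)·12.1463]/1.33 = 3.3868. B = V − Δ·S = 20.7547.
(2,1): S=97.4550. Δ = (V_up−V_dn)/(S_up−S_dn) = (0.0000−1.5518)/(146.1825−86.7349) = -0.0261. V = [p*·0.0000 + (1−p*)·1.5518]/1.33 = 0.3252. B = V − Δ·S = 2.8692.
(2,2): S=164.2500. Δ = (V_up−V_dn)/(S_up−S_dn) = (0.0000−0.0000)/(246.3750−146.1825) = 0.0000. V = [p*·0.0000 + (1−p*)·0.0000]/1.33 = 0.0000. B = V − Δ·S = 0.0000.
(1,0): S=64.9700. Δ = (V_up−V_dn)/(S_up−S_dn) = (0.3252−3.3868)/(97.4550−57.8233) = -0.0773. V = [p*·0.3252 + (1−p*)·3.3868]/1.33 = 0.8860. B = V − Δ·S = 5.9050.
(1,1): S=109.5000. Δ = (V_up−V_dn)/(S_up−S_dn) = (0.0000−0.3252)/(164.2500−97.4550) = -0.0049. V = [p*·0.0000 + (1−p*)·0.3252]/1.33 = 0.0681. B = V − Δ·S = 0.6012.
(0,0): S=73.0000. Δ = (V_up−V_dn)/(S_up−S_dn) = (0.0681−0.8860)/(109.5000−64.9700) = -0.0184. V = [p*·0.0681 + (1−p*)·0.8860]/1.33 = 0.2226. B = V − Δ·S = 1.5634.
As a check, the time-0 holding Δ(0,0)·S0 + B(0,0) comes to 0.2226 — exactly V0.

(0,0): Delta=-0.0184 Bond=1.5634
(1,0): Delta=-0.0773 Bond=5.9050
(1,1): Delta=-0.0049 Bond=0.6012
(2,0): Delta=-0.3004 Bond=20.7547
(2,1): Delta=-0.0261 Bond=2.8692
(2,2): Delta=0.0000 Bond=0.0000
(3,0): Delta=-1.0000 Bond=63.6090
(3,1): Delta=-0.1400 Bond=13.6926
(3,2): Delta=0.0000 Bond=0.0000
(3,3): Delta=0.0000 Bond=0.0000
V0=0.2226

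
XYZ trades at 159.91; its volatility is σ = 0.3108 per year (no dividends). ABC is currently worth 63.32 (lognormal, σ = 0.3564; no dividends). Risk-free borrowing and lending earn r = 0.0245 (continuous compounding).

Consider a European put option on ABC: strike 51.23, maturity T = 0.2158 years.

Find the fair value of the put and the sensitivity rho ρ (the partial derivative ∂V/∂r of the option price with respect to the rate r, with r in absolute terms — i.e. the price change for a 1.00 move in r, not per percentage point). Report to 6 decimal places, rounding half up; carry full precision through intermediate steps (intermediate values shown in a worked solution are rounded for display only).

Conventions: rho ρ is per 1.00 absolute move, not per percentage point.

σ√T = 0.3564·√0.2158 = 0.165563
d₁ = (ln(S/K) + (r+σ²/2)T) / (σ√T) = (ln(63.32/51.23) + (0.0245+0.3564²/2)·0.2158) / 0.165563 = (0.211876 + 0.018993) / 0.165563 = 1.394445
d₂ = d₁ − σ√T = 1.394445 − 0.165563 = 1.228882
e^{−rT} = 0.994727
N(−d₁) = 0.081592,  N(−d₂) = 0.109558
Put price V = K·e^{−rT}·N(−d₂) − S·N(−d₁) = 5.583060 − 5.166380 = 0.416680
ρ = −K·T·e^{−rT}·N(−d₂) = -1.204824

price = 0.416680
ρ = -1.204824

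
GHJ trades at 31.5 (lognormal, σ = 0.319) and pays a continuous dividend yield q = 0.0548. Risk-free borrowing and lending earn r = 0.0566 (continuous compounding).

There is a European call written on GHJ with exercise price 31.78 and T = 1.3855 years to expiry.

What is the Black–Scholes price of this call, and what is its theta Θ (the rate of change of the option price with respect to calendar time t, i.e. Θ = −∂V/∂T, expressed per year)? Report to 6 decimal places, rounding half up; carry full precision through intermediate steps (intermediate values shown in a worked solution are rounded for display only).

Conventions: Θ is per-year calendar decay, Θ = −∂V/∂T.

price = 4.269458
Θ = -1.343683

σ√T = 0.319·√1.3855 = 0.375486
d₁ = (ln(S/K) + (r−q+σ²/2)T) / (σ√T) = (ln(31.5/31.78) + (0.0566−0.0548+0.319²/2)·1.3855) / 0.375486 = (-0.008850 + 0.072989) / 0.375486 = 0.170816
d₂ = d₁ − σ√T = 0.170816 − 0.375486 = -0.204670
e^{−rT} = 0.924577
e^{−qT} = 0.926885
N(d₁) = 0.567816,  N(d₂) = 0.418915
Call price V = S·e^{−qT}·N(d₁) − K·e^{−rT}·N(d₂) = 16.578459 − 12.309002 = 4.269458
φ(d₁) = (1/√(2π))·e^{−d₁²/2} = 0.393164
Θ = −S·e^{−qT}·φ(d₁)·σ/(2√T) + q·S·e^{−qT}·N(d₁) − r·K·e^{−rT}·N(d₂) = −1.555493 + 0.908500 − 0.696689 = -1.343683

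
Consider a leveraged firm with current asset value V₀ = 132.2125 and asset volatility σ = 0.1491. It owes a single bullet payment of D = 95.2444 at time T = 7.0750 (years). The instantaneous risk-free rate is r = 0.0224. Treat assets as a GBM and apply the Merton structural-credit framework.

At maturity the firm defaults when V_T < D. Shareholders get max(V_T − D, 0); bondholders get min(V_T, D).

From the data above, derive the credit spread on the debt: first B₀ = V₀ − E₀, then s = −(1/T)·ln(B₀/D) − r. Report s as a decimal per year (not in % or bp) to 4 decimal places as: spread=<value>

spread=0.0038

Work the structural quantities from V₀ = 132.2125 against face 95.2444:
d₁ = [ln(V₀/D) + (r + σ²/2)T] / (σ√T)
   = [ln(132.2125/95.2444) + (0.0224 + 0.5·0.1491²)·7.0750] / (0.1491·√7.0750)
   = [0.327964 + 0.237121] / 0.396589 = 1.424864
d₂ = d₁ − σ√T = 1.424864 − 0.396589 = 1.028275
N(d₁) = 0.922902,  N(d₂) = 0.848090,  e^(−rT) = 0.853440
E₀ = V₀·N(d₁) − D·e^(−rT)·N(d₂)
   = 132.2125·0.922902 − 95.2444·0.853440·0.848090 = 53.081849
B₀ = V₀ − E₀ = 132.2125 − 53.081849 = 79.130651
spread = −(1/T)·ln(B₀/D) − r = −(1/7.0750)·ln(79.130651/95.2444) − 0.0224 = 0.00379730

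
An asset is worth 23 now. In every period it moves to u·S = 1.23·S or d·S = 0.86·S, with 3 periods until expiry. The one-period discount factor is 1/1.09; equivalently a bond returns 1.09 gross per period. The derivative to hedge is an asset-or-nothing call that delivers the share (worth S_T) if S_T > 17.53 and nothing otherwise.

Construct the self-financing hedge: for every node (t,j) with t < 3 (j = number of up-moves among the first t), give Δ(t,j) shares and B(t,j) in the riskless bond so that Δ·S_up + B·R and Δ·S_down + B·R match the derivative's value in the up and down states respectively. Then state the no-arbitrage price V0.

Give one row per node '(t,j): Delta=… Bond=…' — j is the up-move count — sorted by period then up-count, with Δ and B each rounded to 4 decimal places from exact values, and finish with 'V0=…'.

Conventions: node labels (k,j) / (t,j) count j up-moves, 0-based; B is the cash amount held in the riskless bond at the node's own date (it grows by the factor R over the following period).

(0,0): Delta=1.2072 Bond=-5.3765
(1,0): Delta=1.6939 Bond=-15.4882
(1,1): Delta=1.0000 Bond=0.0000
(2,0): Delta=3.3243 Bond=-44.6170
(2,1): Delta=1.0000 Bond=0.0000
(2,2): Delta=1.0000 Bond=0.0000
V0=22.3880

Risk-neutral probability p* = (R−d)/(u−d) = (1.09−0.86)/(1.23−0.86) = 0.6216.
Expiry values: V(3,0)=0.0000, V(3,1)=20.9233, V(3,2)=29.9252, V(3,3)=42.7999
Node (2,0) S=17.0108: V=(p*·20.9233+(1−p*)·0.0000)/1.09=11.9324; Δ=(20.9233−0.0000)/(20.9233−14.6293)=3.3243; B=V−Δ·S=-44.6170
Node (2,1) S=24.3294: V=(p*·29.9252+(1−p*)·20.9233)/1.09=24.3294; Δ=(29.9252−20.9233)/(29.9252−20.9233)=1.0000; B=V−Δ·S=0.0000
Node (2,2) S=34.7967: V=(p*·42.7999+(1−p*)·29.9252)/1.09=34.7967; Δ=(42.7999−29.9252)/(42.7999−29.9252)=1.0000; B=V−Δ·S=0.0000
Node (1,0) S=19.7800: V=(p*·24.3294+(1−p*)·11.9324)/1.09=18.0171; Δ=(24.3294−11.9324)/(24.3294−17.0108)=1.6939; B=V−Δ·S=-15.4882
Node (1,1) S=28.2900: V=(p*·34.7967+(1−p*)·24.3294)/1.09=28.2900; Δ=(34.7967−24.3294)/(34.7967−24.3294)=1.0000; B=V−Δ·S=0.0000
Node (0,0) S=23.0000: V=(p*·28.2900+(1−p*)·18.0171)/1.09=22.3880; Δ=(28.2900−18.0171)/(28.2900−19.7800)=1.2072; B=V−Δ·S=-5.3765
Check: Δ(0,0)·S0 + B(0,0) = 22.3880 = V0.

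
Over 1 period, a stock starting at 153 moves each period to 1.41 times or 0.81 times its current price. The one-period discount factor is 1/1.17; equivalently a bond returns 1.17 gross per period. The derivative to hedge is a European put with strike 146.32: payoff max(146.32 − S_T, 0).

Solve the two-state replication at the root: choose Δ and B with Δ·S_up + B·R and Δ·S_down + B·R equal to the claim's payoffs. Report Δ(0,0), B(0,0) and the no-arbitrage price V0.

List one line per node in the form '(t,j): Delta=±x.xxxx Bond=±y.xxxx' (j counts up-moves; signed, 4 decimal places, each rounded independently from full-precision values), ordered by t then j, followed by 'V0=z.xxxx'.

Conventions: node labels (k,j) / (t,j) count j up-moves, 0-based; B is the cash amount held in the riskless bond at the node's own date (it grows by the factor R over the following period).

(0,0): Delta=-0.2439 Bond=44.9714
V0=7.6547

Arbitrage-free pricing uses the up-move probability p* = (R−d)/(u−d) = 0.6000, discounting each step at R = 1.17.
Expiry values: V(1,0)=22.3900, V(1,1)=0.0000
(0,0): S=153.0000. Δ = (V_up−V_dn)/(S_up−S_dn) = (0.0000−22.3900)/(215.7300−123.9300) = -0.2439. V = [p*·0.0000 + (1−p*)·22.3900]/1.17 = 7.6547. B = V − Δ·S = 44.9714.
Sanity check at the root: Δ(0,0)·S0 + B(0,0) reproduces V0 = 7.6547.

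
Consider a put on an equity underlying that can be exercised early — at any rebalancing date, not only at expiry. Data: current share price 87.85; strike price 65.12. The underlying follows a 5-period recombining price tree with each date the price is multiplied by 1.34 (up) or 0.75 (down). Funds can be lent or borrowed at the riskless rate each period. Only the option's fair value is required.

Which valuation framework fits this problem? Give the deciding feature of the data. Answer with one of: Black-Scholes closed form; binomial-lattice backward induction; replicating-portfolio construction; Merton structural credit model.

framework: binomial-lattice backward induction

Key observation: the defining feature is the embedded early-exercise option across 5 discrete dates on the spot-87.85 tree; pricing the strike-65.12 put means working backward with an exercise test at every node.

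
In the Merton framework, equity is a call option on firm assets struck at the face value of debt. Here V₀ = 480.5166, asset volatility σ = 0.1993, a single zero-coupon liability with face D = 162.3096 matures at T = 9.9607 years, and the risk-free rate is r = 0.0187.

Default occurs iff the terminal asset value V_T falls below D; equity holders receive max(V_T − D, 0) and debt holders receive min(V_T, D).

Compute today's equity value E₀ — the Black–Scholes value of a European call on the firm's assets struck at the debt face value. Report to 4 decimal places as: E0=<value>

E0=347.0240

Equity is a call on the firm's assets struck at D = 162.3096:
d₁ = [ln(V₀/D) + (r + σ²/2)T] / (σ√T)
   = [ln(480.5166/162.3096) + (0.0187 + 0.5·0.1993²)·9.9607] / (0.1993·√9.9607)
   = [1.085356 + 0.384087] / 0.629002 = 2.336149
d₂ = d₁ − σ√T = 2.336149 − 0.629002 = 1.707147
N(d₁) = 0.990258,  N(d₂) = 0.956103,  e^(−rT) = 0.830054
E₀ = V₀·N(d₁) − D·e^(−rT)·N(d₂)
   = 480.5166·0.990258 − 162.3096·0.830054·0.956103 = 347.023982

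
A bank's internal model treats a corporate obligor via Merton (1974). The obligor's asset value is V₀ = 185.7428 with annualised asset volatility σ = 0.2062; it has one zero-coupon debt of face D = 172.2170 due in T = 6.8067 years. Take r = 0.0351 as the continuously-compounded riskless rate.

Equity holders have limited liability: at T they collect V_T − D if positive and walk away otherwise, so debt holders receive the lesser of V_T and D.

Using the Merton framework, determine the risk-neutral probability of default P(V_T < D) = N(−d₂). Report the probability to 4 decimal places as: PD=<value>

Work the structural quantities from V₀ = 185.7428 against face 172.2170:
d₁ = [ln(V₀/D) + (r + σ²/2)T] / (σ√T)
   = [ln(185.7428/172.2170) + (0.0351 + 0.5·0.2062²)·6.8067] / (0.2062·√6.8067)
   = [0.075608 + 0.383620] / 0.537969 = 0.853633
d₂ = d₁ − σ√T = 0.853633 − 0.537969 = 0.315665
risk-neutral PD = N(−d₂) = N(-0.315665) = 0.376129

PD=0.3761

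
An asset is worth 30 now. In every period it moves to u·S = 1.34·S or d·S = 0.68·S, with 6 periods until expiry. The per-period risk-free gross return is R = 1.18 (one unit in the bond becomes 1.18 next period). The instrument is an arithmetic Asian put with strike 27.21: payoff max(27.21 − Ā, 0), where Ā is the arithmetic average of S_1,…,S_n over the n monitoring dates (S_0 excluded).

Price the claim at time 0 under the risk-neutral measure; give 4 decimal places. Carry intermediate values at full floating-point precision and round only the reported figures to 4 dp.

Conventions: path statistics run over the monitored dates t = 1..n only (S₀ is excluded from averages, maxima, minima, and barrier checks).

price = 0.2549

Risk-neutral up-probability p* = (R−d)/(u−d) = (1.18−0.68)/(1.34−0.68) = 0.7576; the claim prices as the p*-weighted sum of path payoffs discounted by R^6.
Enumerate all 2^6 = 64 price paths (U = up ×1.34, D = down ×0.68); each path with k up-moves has probability p*^k·(1−p*)^(6−k).
DDDDDD: Ā=9.5745, payoff=17.6355, prob=0.000203
UDDDDD: Ā=18.8675, payoff=8.3425, prob=0.000634
DUDDDD: Ā=15.5675, payoff=11.6425, prob=0.000634
UUDDDD: Ā=30.6771, payoff=0.0000, prob=0.001982
DDUDDD: Ā=13.3235, payoff=13.8865, prob=0.000634
UDUDDD: Ā=26.2551, payoff=0.9549, prob=0.001982
DUUDDD: Ā=22.9551, payoff=4.2549, prob=0.001982
UUUDDD: Ā=45.2350, payoff=0.0000, prob=0.006195
DDDUDD: Ā=11.7975, payoff=15.4125, prob=0.000634
UDDUDD: Ā=23.2481, payoff=3.9619, prob=0.001982
DUDUDD: Ā=19.9481, payoff=7.2619, prob=0.001982
UUDUDD: Ā=39.3095, payoff=0.0000, prob=0.006195
DDUUDD: Ā=17.7041, payoff=9.5059, prob=0.001982
UDUUDD: Ā=34.8875, payoff=0.0000, prob=0.006195
DUUUDD: Ā=31.5875, payoff=0.0000, prob=0.006195
UUUUDD: Ā=62.2459, payoff=0.0000, prob=0.019358
DDDDUD: Ā=10.7599, payoff=16.4501, prob=0.000634
UDDDUD: Ā=21.2034, payoff=6.0066, prob=0.001982
DUDDUD: Ā=17.9034, payoff=9.3066, prob=0.001982
UUDDUD: Ā=35.2802, payoff=0.0000, prob=0.006195
DDUDUD: Ā=15.6594, payoff=11.5506, prob=0.001982
UDUDUD: Ā=30.8582, payoff=0.0000, prob=0.006195
DUUDUD: Ā=27.5582, payoff=0.0000, prob=0.006195
UUUDUD: Ā=54.3058, payoff=0.0000, prob=0.019358
DDDUUD: Ā=14.1334, payoff=13.0766, prob=0.001982
UDDUUD: Ā=27.8512, payoff=0.0000, prob=0.006195
DUDUUD: Ā=24.5512, payoff=2.6588, prob=0.006195
UUDUUD: Ā=48.3803, payoff=0.0000, prob=0.019358
DDUUUD: Ā=22.3072, payoff=4.9028, prob=0.006195
UDUUUD: Ā=43.9583, payoff=0.0000, prob=0.019358
DUUUUD: Ā=40.6583, payoff=0.0000, prob=0.019358
UUUUUD: Ā=80.1208, payoff=0.0000, prob=0.060493
DDDDDU: Ā=10.0543, payoff=17.1557, prob=0.000634
UDDDDU: Ā=19.8129, payoff=7.3971, prob=0.001982
DUDDDU: Ā=16.5129, payoff=10.6971, prob=0.001982
UUDDDU: Ā=32.5402, payoff=0.0000, prob=0.006195
DDUDDU: Ā=14.2689, payoff=12.9411, prob=0.001982
UDUDDU: Ā=28.1182, payoff=0.0000, prob=0.006195
DUUDDU: Ā=24.8182, payoff=2.3918, prob=0.006195
UUUDDU: Ā=48.9065, payoff=0.0000, prob=0.019358
DDDUDU: Ā=12.7430, payoff=14.4670, prob=0.001982
UDDUDU: Ā=25.1113, payoff=2.0987, prob=0.006195
DUDUDU: Ā=21.8113, payoff=5.3987, prob=0.006195
UUDUDU: Ā=42.9810, payoff=0.0000, prob=0.019358
DDUUDU: Ā=19.5673, payoff=7.6427, prob=0.006195
UDUUDU: Ā=38.5590, payoff=0.0000, prob=0.019358
DUUUDU: Ā=35.2590, payoff=0.0000, prob=0.019358
UUUUDU: Ā=69.4810, payoff=0.0000, prob=0.060493
DDDDUU: Ā=11.7054, payoff=15.5046, prob=0.001982
UDDDUU: Ā=23.0665, payoff=4.1435, prob=0.006195
DUDDUU: Ā=19.7665, payoff=7.4435, prob=0.006195
UUDDUU: Ā=38.9517, payoff=0.0000, prob=0.019358
DDUDUU: Ā=17.5225, payoff=9.6875, prob=0.006195
UDUDUU: Ā=34.5297, payoff=0.0000, prob=0.019358
DUUDUU: Ā=31.2297, payoff=0.0000, prob=0.019358
UUUDUU: Ā=61.5408, payoff=0.0000, prob=0.060493
DDDUUU: Ā=15.9966, payoff=11.2134, prob=0.006195
UDDUUU: Ā=31.5227, payoff=0.0000, prob=0.019358
DUDUUU: Ā=28.2227, payoff=0.0000, prob=0.019358
UUDUUU: Ā=55.6154, payoff=0.0000, prob=0.060493
DDUUUU: Ā=25.9787, payoff=1.2313, prob=0.019358
UDUUUU: Ā=51.1934, payoff=0.0000, prob=0.060493
DUUUUU: Ā=47.8934, payoff=0.0000, prob=0.060493
UUUUUU: Ā=94.3781, payoff=0.0000, prob=0.189041
Price = Σ prob·payoff / R^6 = 0.688201 / 2.699554 = 0.2549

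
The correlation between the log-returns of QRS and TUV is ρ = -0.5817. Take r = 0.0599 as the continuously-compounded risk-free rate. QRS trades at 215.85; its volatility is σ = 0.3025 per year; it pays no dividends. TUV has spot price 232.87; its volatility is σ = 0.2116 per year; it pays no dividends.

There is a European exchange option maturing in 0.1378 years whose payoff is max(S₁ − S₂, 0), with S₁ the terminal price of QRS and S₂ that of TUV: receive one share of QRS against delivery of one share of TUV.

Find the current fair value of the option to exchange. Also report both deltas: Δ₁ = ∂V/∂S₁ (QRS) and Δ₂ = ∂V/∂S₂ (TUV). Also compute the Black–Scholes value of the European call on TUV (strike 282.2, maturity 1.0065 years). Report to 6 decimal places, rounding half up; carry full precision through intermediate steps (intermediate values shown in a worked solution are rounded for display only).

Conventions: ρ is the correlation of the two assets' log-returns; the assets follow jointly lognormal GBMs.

exchange price = 8.206765
Δ1 = 0.359365
Δ2 = -0.297858
price(TUV call K=282.2) = 8.578908

σ_eff = √(σ₁² + σ₂² − 2ρσ₁σ₂) = √(0.3025² + 0.2116² − 2·-0.5817·0.3025·0.2116) = 0.459074
d₁ = (ln(S₁/S₂) + (q₂ − q₁ + σ_eff²/2)T) / (σ_eff√T) = (ln(215.85/232.87) + (0.0 − 0.0 + 0.105374)·0.1378) / 0.170415 = -0.360157
d₂ = d₁ − σ_eff√T = -0.360157 − 0.170415 = -0.530572
N(d₁) = 0.359365,  N(d₂) = 0.297858
V = S₁·e^{−q₁T}·N(d₁) − S₂·e^{−q₂T}·N(d₂) = 77.568923 − 69.362158 = 8.206765
Δ₁ = e^{−q₁T}·N(d₁) = 0.359365;  Δ₂ = −e^{−q₂T}·N(d₂) = -0.297858
[vanilla: TUV call K=282.2]
σ√T = 0.2116·√1.0065 = 0.212287
d₁ = (ln(S/K) + (r+σ²/2)T) / (σ√T) = (ln(232.87/282.2) + (0.0599+0.2116²/2)·1.0065) / 0.212287 = (-0.192136 + 0.082822) / 0.212287 = -0.514934
d₂ = d₁ − σ√T = -0.514934 − 0.212287 = -0.727220
e^{−rT} = 0.941492
N(d₁) = 0.303300,  N(d₂) = 0.233545
price = S·N(d₁) − K·e^{−rT}·N(d₂) = 70.629389 − 62.050481 = 8.578908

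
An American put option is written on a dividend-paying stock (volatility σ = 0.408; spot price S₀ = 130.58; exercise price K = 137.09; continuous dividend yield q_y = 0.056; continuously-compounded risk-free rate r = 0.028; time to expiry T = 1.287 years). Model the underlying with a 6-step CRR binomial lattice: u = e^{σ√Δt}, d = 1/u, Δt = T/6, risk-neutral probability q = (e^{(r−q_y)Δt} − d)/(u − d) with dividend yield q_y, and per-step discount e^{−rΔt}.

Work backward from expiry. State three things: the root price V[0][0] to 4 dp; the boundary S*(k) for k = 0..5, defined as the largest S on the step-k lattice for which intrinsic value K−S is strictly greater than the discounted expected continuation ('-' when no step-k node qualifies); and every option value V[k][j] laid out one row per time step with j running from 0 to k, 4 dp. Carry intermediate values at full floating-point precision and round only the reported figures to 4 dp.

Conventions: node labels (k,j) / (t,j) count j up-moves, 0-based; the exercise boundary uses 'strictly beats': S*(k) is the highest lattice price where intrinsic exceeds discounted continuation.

params: Δt=0.21450 u=1.20799 d=0.82782 q=0.43715 e^(-rΔt)=0.99401
t_6 payoffs: 95.0671 75.7680 47.6057 6.5100 0.0000 0.0000 0.0000
t_5: node(5,0) S=50.7635 payoff=86.3265 vs cont=86.1117 → 86.3265 [stop]  node(5,1) S=74.0767 payoff=63.0133 vs cont=63.0769 → 63.0769 [wait]  node(5,2) S=108.0965 payoff=28.9935 vs cont=29.4633 → 29.4633 [wait]  node(5,3) S=157.7399 payoff=0.0000 vs cont=3.6422 → 3.6422 [wait]  node(5,4) S=230.1822 payoff=0.0000 vs cont=0.0000 → 0.0000 [wait]  node(5,5) S=335.8937 payoff=0.0000 vs cont=0.0000 → 0.0000 [wait]  ⇒ S*(5)=50.7635
t_4: node(4,0) S=61.3220 payoff=75.7680 vs cont=75.7069 → 75.7680 [stop]  node(4,1) S=89.4843 payoff=47.6057 vs cont=48.0930 → 48.0930 [wait]  node(4,2) S=130.5800 payoff=6.5100 vs cont=18.0668 → 18.0668 [wait]  node(4,3) S=190.5490 payoff=0.0000 vs cont=2.0378 → 2.0378 [wait]  node(4,4) S=278.0589 payoff=0.0000 vs cont=0.0000 → 0.0000 [wait]  ⇒ S*(4)=61.3220
t_3: node(3,0) S=74.0767 payoff=63.0133 vs cont=63.2886 → 63.2886 [wait]  node(3,1) S=108.0965 payoff=28.9935 vs cont=34.7577 → 34.7577 [wait]  node(3,2) S=157.7399 payoff=0.0000 vs cont=10.9935 → 10.9935 [wait]  node(3,3) S=230.1822 payoff=0.0000 vs cont=1.1401 → 1.1401 [wait]  ⇒ S*(3)=-
t_2: node(2,0) S=89.4843 payoff=47.6057 vs cont=50.5121 → 50.5121 [wait]  node(2,1) S=130.5800 payoff=6.5100 vs cont=24.2233 → 24.2233 [wait]  node(2,2) S=190.5490 payoff=0.0000 vs cont=6.6460 → 6.6460 [wait]  ⇒ S*(2)=-
t_1: node(1,0) S=108.0965 payoff=28.9935 vs cont=38.7863 → 38.7863 [wait]  node(1,1) S=157.7399 payoff=0.0000 vs cont=16.4404 → 16.4404 [wait]  ⇒ S*(1)=-
t_0: node(0,0) S=130.5800 payoff=6.5100 vs cont=28.8440 → 28.8440 [wait]  ⇒ S*(0)=-

price = 28.8440
boundary = - - - - 61.3220 50.7635
tree:
28.8440
38.7863 16.4404
50.5121 24.2233 6.6460
63.2886 34.7577 10.9935 1.1401
75.7680 48.0930 18.0668 2.0378 0.0000
86.3265 63.0769 29.4633 3.6422 0.0000 0.0000
95.0671 75.7680 47.6057 6.5100 0.0000 0.0000 0.0000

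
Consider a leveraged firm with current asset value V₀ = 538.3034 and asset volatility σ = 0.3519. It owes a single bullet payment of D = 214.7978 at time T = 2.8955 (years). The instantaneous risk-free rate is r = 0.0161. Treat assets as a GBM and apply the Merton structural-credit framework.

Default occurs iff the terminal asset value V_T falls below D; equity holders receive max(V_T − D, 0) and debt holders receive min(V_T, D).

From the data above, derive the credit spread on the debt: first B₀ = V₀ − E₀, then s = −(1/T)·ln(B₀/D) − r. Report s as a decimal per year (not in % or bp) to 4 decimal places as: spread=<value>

spread=0.0074

With assets at 538.3034 and a single debt payment of 214.7978 at 2.8955 years:
d₁ = [ln(V₀/D) + (r + σ²/2)T] / (σ√T)
   = [ln(538.3034/214.7978) + (0.0161 + 0.5·0.3519²)·2.8955] / (0.3519·√2.8955)
   = [0.918725 + 0.225898] / 0.598799 = 1.911531
d₂ = d₁ − σ√T = 1.911531 − 0.598799 = 1.312732
N(d₁) = 0.972032,  N(d₂) = 0.905363,  e^(−rT) = 0.954452
E₀ = V₀·N(d₁) − D·e^(−rT)·N(d₂)
   = 538.3034·0.972032 − 214.7978·0.954452·0.905363 = 337.635622
B₀ = V₀ − E₀ = 538.3034 − 337.635622 = 200.667778
spread = −(1/T)·ln(B₀/D) − r = −(1/2.8955)·ln(200.667778/214.7978) − 0.0161 = 0.00740075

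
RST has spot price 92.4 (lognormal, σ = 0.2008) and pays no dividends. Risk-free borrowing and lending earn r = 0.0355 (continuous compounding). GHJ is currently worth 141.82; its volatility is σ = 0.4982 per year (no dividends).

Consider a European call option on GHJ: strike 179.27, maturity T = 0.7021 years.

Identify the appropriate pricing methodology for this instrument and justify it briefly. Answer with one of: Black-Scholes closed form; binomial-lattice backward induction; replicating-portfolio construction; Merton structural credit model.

framework: Black-Scholes closed form

Key observation: a European claim on GHJ (strike 179.27) — a lognormal (GBM) underlying with constant rate and volatility — has an exact closed-form value; no lattice or capital structure is involved.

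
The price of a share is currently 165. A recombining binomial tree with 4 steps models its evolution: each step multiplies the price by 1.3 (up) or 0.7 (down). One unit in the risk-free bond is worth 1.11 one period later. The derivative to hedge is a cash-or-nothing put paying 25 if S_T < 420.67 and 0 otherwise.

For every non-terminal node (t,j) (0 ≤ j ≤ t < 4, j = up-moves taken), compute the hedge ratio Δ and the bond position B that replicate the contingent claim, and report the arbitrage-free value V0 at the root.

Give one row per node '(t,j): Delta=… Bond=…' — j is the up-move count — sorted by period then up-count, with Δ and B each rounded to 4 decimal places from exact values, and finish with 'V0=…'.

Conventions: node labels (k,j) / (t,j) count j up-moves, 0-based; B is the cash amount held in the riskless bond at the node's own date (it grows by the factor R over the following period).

The replicating-portfolio and risk-neutral prices coincide; use p* = (1.11−0.7)/(1.3−0.7) = 0.6833 for the latter.
At maturity the claim pays: V(4,0)=25.0000, V(4,1)=25.0000, V(4,2)=25.0000, V(4,3)=25.0000, V(4,4)=0.0000
Node (3,0) S=56.5950: V=(p*·25.0000+(1−p*)·25.0000)/1.11=22.5225; Δ=(25.0000−25.0000)/(73.5735−39.6165)=0.0000; B=V−Δ·S=22.5225
Node (3,1) S=105.1050: V=(p*·25.0000+(1−p*)·25.0000)/1.11=22.5225; Δ=(25.0000−25.0000)/(136.6365−73.5735)=0.0000; B=V−Δ·S=22.5225
Node (3,2) S=195.1950: V=(p*·25.0000+(1−p*)·25.0000)/1.11=22.5225; Δ=(25.0000−25.0000)/(253.7535−136.6365)=0.0000; B=V−Δ·S=22.5225
Node (3,3) S=362.5050: V=(p*·0.0000+(1−p*)·25.0000)/1.11=7.1321; Δ=(0.0000−25.0000)/(471.2565−253.7535)=-0.1149; B=V−Δ·S=48.7988
Node (2,0) S=80.8500: V=(p*·22.5225+(1−p*)·22.5225)/1.11=20.2906; Δ=(22.5225−22.5225)/(105.1050−56.5950)=0.0000; B=V−Δ·S=20.2906
Node (2,1) S=150.1500: V=(p*·22.5225+(1−p*)·22.5225)/1.11=20.2906; Δ=(22.5225−22.5225)/(195.1950−105.1050)=0.0000; B=V−Δ·S=20.2906
Node (2,2) S=278.8500: V=(p*·7.1321+(1−p*)·22.5225)/1.11=10.8160; Δ=(7.1321−22.5225)/(362.5050−195.1950)=-0.0920; B=V−Δ·S=36.4666
Node (1,0) S=115.5000: V=(p*·20.2906+(1−p*)·20.2906)/1.11=18.2798; Δ=(20.2906−20.2906)/(150.1500−80.8500)=0.0000; B=V−Δ·S=18.2798
Node (1,1) S=214.5000: V=(p*·10.8160+(1−p*)·20.2906)/1.11=12.4471; Δ=(10.8160−20.2906)/(278.8500−150.1500)=-0.0736; B=V−Δ·S=28.2380
Node (0,0) S=165.0000: V=(p*·12.4471+(1−p*)·18.2798)/1.11=12.8776; Δ=(12.4471−18.2798)/(214.5000−115.5000)=-0.0589; B=V−Δ·S=22.5987
Check: Δ(0,0)·S0 + B(0,0) = 12.8776 = V0.

(0,0): Delta=-0.0589 Bond=22.5987
(1,0): Delta=0.0000 Bond=18.2798
(1,1): Delta=-0.0736 Bond=28.2380
(2,0): Delta=0.0000 Bond=20.2906
(2,1): Delta=0.0000 Bond=20.2906
(2,2): Delta=-0.0920 Bond=36.4666
(3,0): Delta=0.0000 Bond=22.5225
(3,1): Delta=0.0000 Bond=22.5225
(3,2): Delta=0.0000 Bond=22.5225
(3,3): Delta=-0.1149 Bond=48.7988
V0=12.8776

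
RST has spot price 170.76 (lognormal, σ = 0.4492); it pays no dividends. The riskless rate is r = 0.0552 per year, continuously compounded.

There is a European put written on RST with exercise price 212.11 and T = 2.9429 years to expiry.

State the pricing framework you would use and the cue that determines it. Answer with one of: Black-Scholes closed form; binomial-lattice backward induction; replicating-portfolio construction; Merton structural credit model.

framework: Black-Scholes closed form

Key observation: with RST following a GBM at constant σ and r, the European put struck at 212.11 prices in closed form — nothing here needs a stepwise model or a balance sheet.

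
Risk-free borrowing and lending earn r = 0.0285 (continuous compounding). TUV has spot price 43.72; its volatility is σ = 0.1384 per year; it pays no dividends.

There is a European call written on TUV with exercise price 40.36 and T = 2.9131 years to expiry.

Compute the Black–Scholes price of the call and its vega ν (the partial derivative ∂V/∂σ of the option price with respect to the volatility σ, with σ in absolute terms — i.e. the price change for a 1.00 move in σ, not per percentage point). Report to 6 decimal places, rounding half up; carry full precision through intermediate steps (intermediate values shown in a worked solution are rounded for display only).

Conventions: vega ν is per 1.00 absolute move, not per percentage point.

σ√T = 0.1384·√2.9131 = 0.236218
d₁ = (ln(S/K) + (r+σ²/2)T) / (σ√T) = (ln(43.72/40.36) + (0.0285+0.1384²/2)·2.9131) / 0.236218 = (0.079966 + 0.110923) / 0.236218 = 0.808105
d₂ = d₁ − σ√T = 0.808105 − 0.236218 = 0.571887
e^{−rT} = 0.920330
N(d₁) = 0.790485,  N(d₂) = 0.716301
Call price V = S·N(d₁) − K·e^{−rT}·N(d₂) = 34.560006 − 26.606636 = 7.953370
φ(d₁) = (1/√(2π))·e^{−d₁²/2} = 0.287810
ν = S·φ(d₁)·√T = 21.476490

price = 7.953370
ν = 21.476490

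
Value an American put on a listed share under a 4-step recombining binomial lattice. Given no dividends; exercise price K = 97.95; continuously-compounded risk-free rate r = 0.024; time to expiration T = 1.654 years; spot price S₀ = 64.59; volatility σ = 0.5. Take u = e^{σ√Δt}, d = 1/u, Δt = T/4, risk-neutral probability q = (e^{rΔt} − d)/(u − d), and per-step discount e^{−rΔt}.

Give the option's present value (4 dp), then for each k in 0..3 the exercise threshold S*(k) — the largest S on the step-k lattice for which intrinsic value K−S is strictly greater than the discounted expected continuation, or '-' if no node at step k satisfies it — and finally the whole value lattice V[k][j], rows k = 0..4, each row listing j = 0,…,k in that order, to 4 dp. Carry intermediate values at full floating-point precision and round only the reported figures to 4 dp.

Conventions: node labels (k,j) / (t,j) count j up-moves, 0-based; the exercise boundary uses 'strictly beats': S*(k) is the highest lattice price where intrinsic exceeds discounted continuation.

Δt=0.41350  u=1.37922  d=0.72505  q=0.43555  discount=0.99013
step 4 (expiry): payoffs max(K−S,0) = 80.1004 63.9955 33.3600 0.0000 0.0000
step 3: (k=3,j=0): S=24.6185, K−S=73.3315, hold=72.3642 ⇒ V=73.3315 exercise | (k=3,j=1): S=46.8307, K−S=51.1193, hold=50.1520 ⇒ V=51.1193 exercise | (k=3,j=2): S=89.0840, K−S=8.8660, hold=18.6441 ⇒ V=18.6441 continue | (k=3,j=3): S=169.4604, K−S=0.0000, hold=0.0000 ⇒ V=0.0000 continue  boundary S*=46.8307
step 2: (k=2,j=0): S=33.9545, K−S=63.9955, hold=63.0283 ⇒ V=63.9955 exercise | (k=2,j=1): S=64.5900, K−S=33.3600, hold=36.6095 ⇒ V=36.6095 continue | (k=2,j=2): S=122.8666, K−S=0.0000, hold=10.4197 ⇒ V=10.4197 continue  boundary S*=33.9545
step 1: (k=1,j=0): S=46.8307, K−S=51.1193, hold=51.5534 ⇒ V=51.5534 continue | (k=1,j=1): S=89.0840, K−S=8.8660, hold=24.9536 ⇒ V=24.9536 continue  boundary S*=-
step 0: (k=0,j=0): S=64.5900, K−S=33.3600, hold=39.5732 ⇒ V=39.5732 continue  boundary S*=-

price = 39.5732
boundary = - - 33.9545 46.8307
tree:
39.5732
51.5534 24.9536
63.9955 36.6095 10.4197
73.3315 51.1193 18.6441 0.0000
80.1004 63.9955 33.3600 0.0000 0.0000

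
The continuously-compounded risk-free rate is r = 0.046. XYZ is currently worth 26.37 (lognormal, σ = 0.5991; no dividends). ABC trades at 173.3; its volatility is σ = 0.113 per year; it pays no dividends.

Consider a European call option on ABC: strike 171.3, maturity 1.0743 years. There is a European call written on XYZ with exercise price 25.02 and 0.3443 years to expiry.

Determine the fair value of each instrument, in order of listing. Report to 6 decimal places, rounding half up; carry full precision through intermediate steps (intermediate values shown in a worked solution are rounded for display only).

[ABC call K=171.3]
σ√T = 0.113·√1.0743 = 0.117123
d₁ = (ln(S/K) + (r+σ²/2)T) / (σ√T) = (ln(173.3/171.3) + (0.046+0.113²/2)·1.0743) / 0.117123 = (0.011608 + 0.056277) / 0.117123 = 0.579601
d₂ = d₁ − σ√T = 0.579601 − 0.117123 = 0.462478
e^{−rT} = 0.951783
N(d₁) = 0.718908,  N(d₂) = 0.678131
price = S·N(d₁) − K·e^{−rT}·N(d₂) = 124.586781 − 110.562783 = 14.023999
[XYZ call K=25.02]
σ√T = 0.5991·√0.3443 = 0.351534
d₁ = (ln(S/K) + (r+σ²/2)T) / (σ√T) = (ln(26.37/25.02) + (0.046+0.5991²/2)·0.3443) / 0.351534 = (0.052551 + 0.077626) / 0.351534 = 0.370312
d₂ = d₁ − σ√T = 0.370312 − 0.351534 = 0.018778
e^{−rT} = 0.984287
N(d₁) = 0.644425,  N(d₂) = 0.507491
price = S·N(d₁) − K·e^{−rT}·N(d₂) = 16.993490 − 12.497906 = 4.495584

price(ABC call K=171.3) = 14.023999
price(XYZ call K=25.02) = 4.495584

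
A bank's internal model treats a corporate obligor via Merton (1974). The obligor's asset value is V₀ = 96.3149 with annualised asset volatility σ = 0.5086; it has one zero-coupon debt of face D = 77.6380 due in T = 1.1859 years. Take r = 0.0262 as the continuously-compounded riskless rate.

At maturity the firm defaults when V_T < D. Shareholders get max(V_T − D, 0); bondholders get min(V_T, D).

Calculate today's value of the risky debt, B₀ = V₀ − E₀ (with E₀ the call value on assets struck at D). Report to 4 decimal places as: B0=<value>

B0=65.3044

Equity is a call on the firm's assets struck at D = 77.6380:
d₁ = [ln(V₀/D) + (r + σ²/2)T] / (σ√T)
   = [ln(96.3149/77.6380) + (0.0262 + 0.5·0.5086²)·1.1859] / (0.5086·√1.1859)
   = [0.215566 + 0.184451] / 0.553860 = 0.722235
d₂ = d₁ − σ√T = 0.722235 − 0.553860 = 0.168374
N(d₁) = 0.764925,  N(d₂) = 0.566856,  e^(−rT) = 0.969407
E₀ = V₀·N(d₁) − D·e^(−rT)·N(d₂)
   = 96.3149·0.764925 − 77.6380·0.969407·0.566856 = 31.010511
B₀ = V₀ − E₀ = 96.3149 − 31.010511 = 65.304389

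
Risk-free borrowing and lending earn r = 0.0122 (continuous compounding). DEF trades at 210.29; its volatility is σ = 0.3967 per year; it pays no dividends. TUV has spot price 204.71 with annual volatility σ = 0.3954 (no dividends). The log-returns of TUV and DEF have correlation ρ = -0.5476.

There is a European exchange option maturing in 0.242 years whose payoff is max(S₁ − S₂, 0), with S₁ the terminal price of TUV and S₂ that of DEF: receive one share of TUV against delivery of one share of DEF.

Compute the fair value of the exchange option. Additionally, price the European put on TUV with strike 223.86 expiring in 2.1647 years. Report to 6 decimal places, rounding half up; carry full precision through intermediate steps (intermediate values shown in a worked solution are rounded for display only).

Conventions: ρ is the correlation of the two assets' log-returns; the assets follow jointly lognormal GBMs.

exchange price = 25.532355
price(TUV put K=223.86) = 55.305249

σ_eff = √(σ₁² + σ₂² − 2ρσ₁σ₂) = √(0.3954² + 0.3967² − 2·-0.5476·0.3954·0.3967) = 0.696778
d₁ = (ln(S₁/S₂) + (q₂ − q₁ + σ_eff²/2)T) / (σ_eff√T) = (ln(204.71/210.29) + (0.0 − 0.0 + 0.242750)·0.242) / 0.342770 = 0.092926
d₂ = d₁ − σ_eff√T = 0.092926 − 0.342770 = -0.249843
N(d₁) = 0.537019,  N(d₂) = 0.401354
V = S₁·e^{−q₁T}·N(d₁) − S₂·e^{−q₂T}·N(d₂) = 109.933145 − 84.400790 = 25.532355
[vanilla: TUV put K=223.86]
σ√T = 0.3954·√2.1647 = 0.581749
d₁ = (ln(S/K) + (r+σ²/2)T) / (σ√T) = (ln(204.71/223.86) + (0.0122+0.3954²/2)·2.1647) / 0.581749 = (-0.089427 + 0.195625) / 0.581749 = 0.182551
d₂ = d₁ − σ√T = 0.182551 − 0.581749 = -0.399198
e^{−rT} = 0.973936
N(−d₁) = 0.427575,  N(−d₂) = 0.655126
price = K·e^{−rT}·N(−d₂) − S·N(−d₁) = 142.834183 − 87.528933 = 55.305249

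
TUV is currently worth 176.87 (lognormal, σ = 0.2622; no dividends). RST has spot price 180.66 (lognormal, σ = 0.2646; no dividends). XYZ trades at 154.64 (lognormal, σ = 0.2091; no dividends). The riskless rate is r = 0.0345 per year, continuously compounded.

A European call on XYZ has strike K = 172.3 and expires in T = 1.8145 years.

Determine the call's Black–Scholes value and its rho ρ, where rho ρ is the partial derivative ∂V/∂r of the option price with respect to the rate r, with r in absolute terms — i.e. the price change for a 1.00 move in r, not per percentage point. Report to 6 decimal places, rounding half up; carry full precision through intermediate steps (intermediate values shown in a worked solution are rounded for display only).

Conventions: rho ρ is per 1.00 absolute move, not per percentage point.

price = 14.349982
ρ = 111.926558

σ√T = 0.2091·√1.8145 = 0.281665
d₁ = (ln(S/K) + (r+σ²/2)T) / (σ√T) = (ln(154.64/172.3) + (0.0345+0.2091²/2)·1.8145) / 0.281665 = (-0.108137 + 0.102268) / 0.281665 = -0.020839
d₂ = d₁ − σ√T = -0.020839 − 0.281665 = -0.302504
e^{−rT} = 0.939319
N(d₁) = 0.491687,  N(d₂) = 0.381134
Call price V = S·N(d₁) − K·e^{−rT}·N(d₂) = 76.034500 − 61.684518 = 14.349982
ρ = K·T·e^{−rT}·N(d₂) = 111.926558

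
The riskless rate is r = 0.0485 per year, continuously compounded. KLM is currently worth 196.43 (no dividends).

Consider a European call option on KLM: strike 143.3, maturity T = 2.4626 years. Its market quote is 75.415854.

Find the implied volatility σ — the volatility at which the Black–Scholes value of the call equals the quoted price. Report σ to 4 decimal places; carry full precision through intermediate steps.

sigma = 0.2857

At σ = 0.2857 the Black–Scholes value reproduces the quote:
σ√T = 0.2857·√2.4626 = 0.448340
d₁ = (ln(S/K) + (r+σ²/2)T) / (σ√T) = (ln(196.43/143.3) + (0.0485+0.2857²/2)·2.4626) / 0.448340 = (0.315366 + 0.219940) / 0.448340 = 1.193974
d₂ = d₁ − σ√T = 1.193974 − 0.448340 = 0.745635
e^{−rT} = 0.887421
N(d₁) = 0.883756,  N(d₂) = 0.772056
V = S·N(d₁) − K·e^{−rT}·N(d₂) = 173.596196 − 98.180341 = 75.415854 (matching the quote); vega is positive throughout, so no other σ reproduces this price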